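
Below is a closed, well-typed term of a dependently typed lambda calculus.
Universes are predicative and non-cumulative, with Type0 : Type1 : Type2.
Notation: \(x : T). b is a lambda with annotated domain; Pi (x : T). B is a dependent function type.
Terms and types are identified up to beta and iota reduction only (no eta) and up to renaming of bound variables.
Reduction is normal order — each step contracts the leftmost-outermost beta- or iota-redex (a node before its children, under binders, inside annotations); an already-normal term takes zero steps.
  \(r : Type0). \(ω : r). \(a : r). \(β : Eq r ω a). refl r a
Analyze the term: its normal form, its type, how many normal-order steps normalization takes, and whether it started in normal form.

resulting normal form:
  \(r : Type0). \(ω : r). \(a : r). \(β : Eq r ω a). refl r a
inferred type:
  Pi (r : Type0). Pi (ω : r). Pi (a : r). Pi (β : Eq r ω a). Eq r a a
reduction steps (normal order): 0
term was already normal: yes


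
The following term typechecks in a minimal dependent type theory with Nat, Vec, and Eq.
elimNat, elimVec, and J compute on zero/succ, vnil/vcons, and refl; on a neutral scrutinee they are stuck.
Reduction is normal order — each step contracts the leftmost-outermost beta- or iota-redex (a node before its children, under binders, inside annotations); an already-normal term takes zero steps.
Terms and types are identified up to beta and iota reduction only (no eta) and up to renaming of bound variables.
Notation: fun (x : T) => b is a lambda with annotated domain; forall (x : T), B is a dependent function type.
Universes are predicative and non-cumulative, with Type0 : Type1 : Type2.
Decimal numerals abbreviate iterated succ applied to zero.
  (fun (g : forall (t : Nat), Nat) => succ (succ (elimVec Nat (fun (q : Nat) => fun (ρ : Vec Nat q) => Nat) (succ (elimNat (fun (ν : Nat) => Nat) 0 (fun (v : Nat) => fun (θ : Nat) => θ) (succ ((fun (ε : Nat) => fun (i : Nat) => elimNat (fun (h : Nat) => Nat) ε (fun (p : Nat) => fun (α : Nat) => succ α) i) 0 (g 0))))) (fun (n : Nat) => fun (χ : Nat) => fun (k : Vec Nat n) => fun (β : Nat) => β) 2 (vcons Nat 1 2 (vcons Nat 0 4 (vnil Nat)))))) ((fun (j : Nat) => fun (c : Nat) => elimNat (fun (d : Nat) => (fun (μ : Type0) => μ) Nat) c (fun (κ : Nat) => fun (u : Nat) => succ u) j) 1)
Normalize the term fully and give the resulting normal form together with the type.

normal form:
  3
the term's type:
  Nat
observation: reduction starts at a beta-redex, and 31 normal-order steps reach the normal form.


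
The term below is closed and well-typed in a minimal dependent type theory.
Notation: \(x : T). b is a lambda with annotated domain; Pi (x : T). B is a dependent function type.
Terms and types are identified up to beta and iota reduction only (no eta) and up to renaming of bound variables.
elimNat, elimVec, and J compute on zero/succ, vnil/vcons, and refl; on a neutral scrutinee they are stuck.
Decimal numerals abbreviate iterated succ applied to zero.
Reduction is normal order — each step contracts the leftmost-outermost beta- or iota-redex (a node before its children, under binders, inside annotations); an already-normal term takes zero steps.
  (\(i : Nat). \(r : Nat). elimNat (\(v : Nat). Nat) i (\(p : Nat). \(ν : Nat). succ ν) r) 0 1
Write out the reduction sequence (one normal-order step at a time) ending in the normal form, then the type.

reduction (normal order):
  (\(i : Nat). \(r : Nat). elimNat (\(v : Nat). Nat) i (\(p : Nat). \(ν : Nat). succ ν) r) 0 1
  ~> (\(i : Nat). elimNat (\(r : Nat). Nat) 0 (\(v : Nat). \(p : Nat). succ p) i) 1
  ~> elimNat (\(i : Nat). Nat) 0 (\(r : Nat). \(v : Nat). succ v) 1
  ~> (\(i : Nat). \(r : Nat). succ r) 0 (elimNat (\(v : Nat). Nat) 0 (\(p : Nat). \(ν : Nat). succ ν) 0)
  ~> (\(i : Nat). succ i) (elimNat (\(r : Nat). Nat) 0 (\(v : Nat). \(p : Nat). succ p) 0)
  ~> succ (elimNat (\(i : Nat). Nat) 0 (\(r : Nat). \(v : Nat). succ v) 0)
  ~> 1
the term's type:
  Nat


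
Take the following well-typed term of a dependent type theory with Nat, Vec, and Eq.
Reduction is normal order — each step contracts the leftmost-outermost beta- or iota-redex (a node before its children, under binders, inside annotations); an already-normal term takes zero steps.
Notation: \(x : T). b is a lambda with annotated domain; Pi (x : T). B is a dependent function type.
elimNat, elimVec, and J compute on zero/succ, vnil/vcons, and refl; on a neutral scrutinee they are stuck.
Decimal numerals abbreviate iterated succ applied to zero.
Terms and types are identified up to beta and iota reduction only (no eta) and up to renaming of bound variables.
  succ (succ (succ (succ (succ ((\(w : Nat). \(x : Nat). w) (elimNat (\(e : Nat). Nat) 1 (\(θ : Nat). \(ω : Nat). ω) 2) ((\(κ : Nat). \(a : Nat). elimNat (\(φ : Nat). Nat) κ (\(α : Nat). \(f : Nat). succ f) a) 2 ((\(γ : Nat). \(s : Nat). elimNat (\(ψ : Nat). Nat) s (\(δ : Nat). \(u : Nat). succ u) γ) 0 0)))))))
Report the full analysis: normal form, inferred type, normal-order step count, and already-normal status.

normal form:
  6
type:
  Nat
reduction steps (normal order): 9
already normal: no
first contracted redex: a beta-redex


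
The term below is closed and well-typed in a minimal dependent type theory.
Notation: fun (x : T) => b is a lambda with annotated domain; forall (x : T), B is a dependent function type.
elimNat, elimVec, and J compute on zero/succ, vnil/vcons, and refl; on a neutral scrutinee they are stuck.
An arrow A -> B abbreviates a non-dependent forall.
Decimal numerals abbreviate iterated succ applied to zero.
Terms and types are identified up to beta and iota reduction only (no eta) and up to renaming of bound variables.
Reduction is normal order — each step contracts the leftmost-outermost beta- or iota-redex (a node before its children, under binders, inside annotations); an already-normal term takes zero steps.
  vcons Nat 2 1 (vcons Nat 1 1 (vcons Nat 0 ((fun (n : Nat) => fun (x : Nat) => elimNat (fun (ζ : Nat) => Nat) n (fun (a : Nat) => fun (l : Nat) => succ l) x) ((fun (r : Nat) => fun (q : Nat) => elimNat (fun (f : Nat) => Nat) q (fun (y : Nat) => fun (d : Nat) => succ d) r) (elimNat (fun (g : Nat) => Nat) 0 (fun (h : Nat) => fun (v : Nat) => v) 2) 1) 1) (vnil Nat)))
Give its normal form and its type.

resulting normal form:
  vcons Nat 2 1 (vcons Nat 1 1 (vcons Nat 0 2 (vnil Nat)))
type:
  Vec Nat 3


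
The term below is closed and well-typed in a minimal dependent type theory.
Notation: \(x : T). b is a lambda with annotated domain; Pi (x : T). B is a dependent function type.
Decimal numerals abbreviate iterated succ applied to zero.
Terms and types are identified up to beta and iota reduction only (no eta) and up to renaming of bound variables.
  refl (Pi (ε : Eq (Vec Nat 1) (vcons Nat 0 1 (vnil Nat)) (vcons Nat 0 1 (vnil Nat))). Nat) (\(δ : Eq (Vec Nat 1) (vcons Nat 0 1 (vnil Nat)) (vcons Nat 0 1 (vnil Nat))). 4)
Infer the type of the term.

type:
  Eq (Pi (ε : Eq (Vec Nat 1) (vcons Nat 0 1 (vnil Nat)) (vcons Nat 0 1 (vnil Nat))). Nat) (\(δ : Eq (Vec Nat 1) (vcons Nat 0 1 (vnil Nat)) (vcons Nat 0 1 (vnil Nat))). 4) (\(f : Eq (Vec Nat 1) (vcons Nat 0 1 (vnil Nat)) (vcons Nat 0 1 (vnil Nat))). 4)


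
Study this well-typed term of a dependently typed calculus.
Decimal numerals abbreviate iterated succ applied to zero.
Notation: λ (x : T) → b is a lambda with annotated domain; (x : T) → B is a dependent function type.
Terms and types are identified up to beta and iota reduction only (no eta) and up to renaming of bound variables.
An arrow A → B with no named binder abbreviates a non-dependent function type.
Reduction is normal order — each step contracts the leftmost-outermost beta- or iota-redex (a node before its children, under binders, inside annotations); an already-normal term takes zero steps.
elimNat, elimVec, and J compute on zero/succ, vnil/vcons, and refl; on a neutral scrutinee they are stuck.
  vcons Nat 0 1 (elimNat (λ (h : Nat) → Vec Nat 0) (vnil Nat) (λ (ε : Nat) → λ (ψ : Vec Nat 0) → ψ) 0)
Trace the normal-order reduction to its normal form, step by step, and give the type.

normal-order reduction sequence:
  vcons Nat 0 1 (elimNat (λ (h : Nat) → Vec Nat 0) (vnil Nat) (λ (ε : Nat) → λ (ψ : Vec Nat 0) → ψ) 0)
  ~> vcons Nat 0 1 (vnil Nat)
inferred type:
  Vec Nat 1


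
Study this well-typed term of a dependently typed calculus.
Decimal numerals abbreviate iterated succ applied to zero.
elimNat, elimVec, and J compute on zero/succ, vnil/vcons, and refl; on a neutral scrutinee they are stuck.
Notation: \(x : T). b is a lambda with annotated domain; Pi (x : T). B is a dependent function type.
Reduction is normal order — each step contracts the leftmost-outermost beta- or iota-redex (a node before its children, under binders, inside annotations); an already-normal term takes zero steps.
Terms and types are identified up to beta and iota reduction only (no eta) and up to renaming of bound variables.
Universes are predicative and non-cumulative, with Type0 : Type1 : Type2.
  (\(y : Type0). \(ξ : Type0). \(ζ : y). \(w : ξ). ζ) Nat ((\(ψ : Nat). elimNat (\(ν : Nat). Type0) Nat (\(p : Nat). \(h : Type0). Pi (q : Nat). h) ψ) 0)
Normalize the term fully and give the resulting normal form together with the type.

resulting normal form:
  \(y : Nat). \(ξ : Nat). y
type:
  Pi (y : Nat). Pi (ξ : Nat). Nat


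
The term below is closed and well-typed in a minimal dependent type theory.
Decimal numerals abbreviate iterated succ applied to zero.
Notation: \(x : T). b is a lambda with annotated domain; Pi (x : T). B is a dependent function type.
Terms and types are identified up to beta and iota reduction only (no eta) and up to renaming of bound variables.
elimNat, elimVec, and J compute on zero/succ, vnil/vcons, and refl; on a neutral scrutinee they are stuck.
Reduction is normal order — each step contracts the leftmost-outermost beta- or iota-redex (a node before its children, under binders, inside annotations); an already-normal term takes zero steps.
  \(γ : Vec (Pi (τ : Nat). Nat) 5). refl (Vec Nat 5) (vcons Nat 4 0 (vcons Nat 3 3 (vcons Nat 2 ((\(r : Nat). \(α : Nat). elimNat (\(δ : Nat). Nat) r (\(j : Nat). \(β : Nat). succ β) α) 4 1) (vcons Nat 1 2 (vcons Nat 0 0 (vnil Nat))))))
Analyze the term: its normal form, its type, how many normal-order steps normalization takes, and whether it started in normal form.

normal form:
  \(γ : Vec (Pi (τ : Nat). Nat) 5). refl (Vec Nat 5) (vcons Nat 4 0 (vcons Nat 3 3 (vcons Nat 2 5 (vcons Nat 1 2 (vcons Nat 0 0 (vnil Nat))))))
type:
  Pi (γ : Vec (Pi (τ : Nat). Nat) 5). Eq (Vec Nat 5) (vcons Nat 4 0 (vcons Nat 3 3 (vcons Nat 2 5 (vcons Nat 1 2 (vcons Nat 0 0 (vnil Nat)))))) (vcons Nat 4 0 (vcons Nat 3 3 (vcons Nat 2 5 (vcons Nat 1 2 (vcons Nat 0 0 (vnil Nat))))))
reduction steps (normal order): 6
term was already normal: no
first redex: a beta-redex


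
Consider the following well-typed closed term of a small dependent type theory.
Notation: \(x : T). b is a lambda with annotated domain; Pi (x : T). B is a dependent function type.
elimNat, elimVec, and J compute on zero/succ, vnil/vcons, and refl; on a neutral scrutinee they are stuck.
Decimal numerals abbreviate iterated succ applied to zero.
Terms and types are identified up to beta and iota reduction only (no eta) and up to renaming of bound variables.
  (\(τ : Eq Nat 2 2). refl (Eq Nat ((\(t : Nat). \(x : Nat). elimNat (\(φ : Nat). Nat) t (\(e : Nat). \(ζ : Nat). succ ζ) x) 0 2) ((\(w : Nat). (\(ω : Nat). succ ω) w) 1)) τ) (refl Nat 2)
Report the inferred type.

type:
  Eq (Eq Nat 2 2) (refl Nat 2) (refl Nat 2)


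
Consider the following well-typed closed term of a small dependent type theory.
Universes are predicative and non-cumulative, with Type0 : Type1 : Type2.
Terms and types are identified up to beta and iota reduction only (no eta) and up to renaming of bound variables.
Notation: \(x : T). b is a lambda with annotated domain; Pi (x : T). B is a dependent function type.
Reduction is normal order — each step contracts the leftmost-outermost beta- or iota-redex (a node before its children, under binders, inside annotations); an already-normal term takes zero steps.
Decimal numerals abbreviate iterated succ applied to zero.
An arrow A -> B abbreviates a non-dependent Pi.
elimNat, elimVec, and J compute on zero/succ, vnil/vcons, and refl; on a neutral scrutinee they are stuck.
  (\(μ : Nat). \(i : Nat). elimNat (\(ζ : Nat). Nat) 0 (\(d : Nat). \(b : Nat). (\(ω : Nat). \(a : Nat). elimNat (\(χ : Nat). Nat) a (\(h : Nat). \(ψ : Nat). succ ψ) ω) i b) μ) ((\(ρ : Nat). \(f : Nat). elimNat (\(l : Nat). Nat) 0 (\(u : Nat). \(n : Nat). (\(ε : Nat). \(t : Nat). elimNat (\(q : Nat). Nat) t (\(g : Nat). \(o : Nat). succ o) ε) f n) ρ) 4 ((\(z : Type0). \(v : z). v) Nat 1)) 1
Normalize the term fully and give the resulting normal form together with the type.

normal form:
  4
type:
  Nat


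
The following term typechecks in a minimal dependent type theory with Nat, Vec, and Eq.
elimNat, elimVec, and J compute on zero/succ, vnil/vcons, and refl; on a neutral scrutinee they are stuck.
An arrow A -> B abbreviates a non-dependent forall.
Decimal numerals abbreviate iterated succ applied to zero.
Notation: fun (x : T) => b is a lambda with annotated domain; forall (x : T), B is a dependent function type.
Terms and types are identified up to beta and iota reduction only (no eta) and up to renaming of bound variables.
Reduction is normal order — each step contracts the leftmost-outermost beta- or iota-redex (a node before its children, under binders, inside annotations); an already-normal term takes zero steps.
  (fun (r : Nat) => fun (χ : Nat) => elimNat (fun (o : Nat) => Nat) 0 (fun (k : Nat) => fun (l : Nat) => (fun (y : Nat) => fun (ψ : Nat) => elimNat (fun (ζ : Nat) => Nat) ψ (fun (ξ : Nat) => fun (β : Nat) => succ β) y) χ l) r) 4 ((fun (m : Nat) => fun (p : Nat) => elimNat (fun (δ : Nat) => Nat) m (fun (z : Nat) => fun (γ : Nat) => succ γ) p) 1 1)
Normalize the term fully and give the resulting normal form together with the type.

normal form:
  8
type:
  Nat
observation: 75 normal-order steps separate the term from its normal form.


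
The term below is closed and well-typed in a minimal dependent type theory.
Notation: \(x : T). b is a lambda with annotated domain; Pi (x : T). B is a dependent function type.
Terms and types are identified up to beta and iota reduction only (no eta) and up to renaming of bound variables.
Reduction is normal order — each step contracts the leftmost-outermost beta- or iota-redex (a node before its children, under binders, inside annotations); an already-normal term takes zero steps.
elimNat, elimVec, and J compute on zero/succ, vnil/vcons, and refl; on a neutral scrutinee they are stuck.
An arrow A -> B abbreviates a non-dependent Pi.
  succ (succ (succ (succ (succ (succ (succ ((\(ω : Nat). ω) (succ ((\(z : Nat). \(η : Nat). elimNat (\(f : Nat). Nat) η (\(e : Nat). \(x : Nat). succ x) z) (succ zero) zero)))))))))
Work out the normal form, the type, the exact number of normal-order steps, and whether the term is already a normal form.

normal form:
  succ (succ (succ (succ (succ (succ (succ (succ (succ zero))))))))
type:
  Nat
reduction steps (normal order): 7
term was already normal: no
first redex: a beta-redex


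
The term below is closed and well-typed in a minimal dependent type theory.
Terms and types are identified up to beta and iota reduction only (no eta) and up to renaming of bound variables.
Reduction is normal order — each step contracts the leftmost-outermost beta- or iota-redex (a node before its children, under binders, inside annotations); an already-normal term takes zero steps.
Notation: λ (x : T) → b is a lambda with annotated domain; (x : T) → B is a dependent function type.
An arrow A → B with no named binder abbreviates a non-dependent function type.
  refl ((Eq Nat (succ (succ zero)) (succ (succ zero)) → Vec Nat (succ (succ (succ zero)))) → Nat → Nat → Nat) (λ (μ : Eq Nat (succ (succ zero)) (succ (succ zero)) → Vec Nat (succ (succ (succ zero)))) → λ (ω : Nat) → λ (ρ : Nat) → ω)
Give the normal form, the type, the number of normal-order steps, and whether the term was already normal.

normal form:
  refl ((Eq Nat (succ (succ zero)) (succ (succ zero)) → Vec Nat (succ (succ (succ zero)))) → Nat → Nat → Nat) (λ (μ : Eq Nat (succ (succ zero)) (succ (succ zero)) → Vec Nat (succ (succ (succ zero)))) → λ (ω : Nat) → λ (ρ : Nat) → ω)
type:
  Eq ((Eq Nat (succ (succ zero)) (succ (succ zero)) → Vec Nat (succ (succ (succ zero)))) → Nat → Nat → Nat) (λ (μ : Eq Nat (succ (succ zero)) (succ (succ zero)) → Vec Nat (succ (succ (succ zero)))) → λ (ω : Nat) → λ (ρ : Nat) → ω) (λ (ζ : Eq Nat (succ (succ zero)) (succ (succ zero)) → Vec Nat (succ (succ (succ zero)))) → λ (χ : Nat) → λ (b : Nat) → χ)
steps to reach normal form (normal order): 0
term was already normal: yes


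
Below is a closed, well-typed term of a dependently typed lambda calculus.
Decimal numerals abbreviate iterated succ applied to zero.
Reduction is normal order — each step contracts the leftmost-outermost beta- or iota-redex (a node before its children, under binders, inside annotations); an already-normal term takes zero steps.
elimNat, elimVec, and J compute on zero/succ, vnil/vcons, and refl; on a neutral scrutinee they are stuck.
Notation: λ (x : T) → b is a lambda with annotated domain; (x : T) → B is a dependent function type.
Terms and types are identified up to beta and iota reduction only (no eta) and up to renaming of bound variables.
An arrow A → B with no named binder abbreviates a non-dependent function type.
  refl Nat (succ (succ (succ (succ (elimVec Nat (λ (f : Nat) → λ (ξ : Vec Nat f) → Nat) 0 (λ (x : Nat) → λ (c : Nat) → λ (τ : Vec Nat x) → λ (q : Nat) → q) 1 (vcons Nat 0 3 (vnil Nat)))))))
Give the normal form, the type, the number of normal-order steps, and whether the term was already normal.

normal form:
  refl Nat 4
the term's type:
  Eq Nat 4 4
reduction steps (normal order): 6
term was already normal: no
first contracted redex: an elimVec iota-redex


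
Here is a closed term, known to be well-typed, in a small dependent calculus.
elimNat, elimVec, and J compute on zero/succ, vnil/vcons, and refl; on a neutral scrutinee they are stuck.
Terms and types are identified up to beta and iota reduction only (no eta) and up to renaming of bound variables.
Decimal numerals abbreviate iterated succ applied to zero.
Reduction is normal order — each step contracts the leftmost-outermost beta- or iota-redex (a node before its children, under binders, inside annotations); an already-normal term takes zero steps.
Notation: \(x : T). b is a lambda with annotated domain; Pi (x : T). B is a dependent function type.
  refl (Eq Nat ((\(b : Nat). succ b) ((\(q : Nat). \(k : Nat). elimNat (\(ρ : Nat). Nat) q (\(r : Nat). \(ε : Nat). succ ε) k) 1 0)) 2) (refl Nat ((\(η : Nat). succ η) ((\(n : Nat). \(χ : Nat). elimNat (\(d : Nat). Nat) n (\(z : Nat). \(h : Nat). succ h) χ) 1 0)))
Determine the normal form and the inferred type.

normal form:
  refl (Eq Nat 2 2) (refl Nat 2)
inferred type:
  Eq (Eq Nat 2 2) (refl Nat 2) (refl Nat 2)
observation: 8 normal-order steps separate the term from its normal form.


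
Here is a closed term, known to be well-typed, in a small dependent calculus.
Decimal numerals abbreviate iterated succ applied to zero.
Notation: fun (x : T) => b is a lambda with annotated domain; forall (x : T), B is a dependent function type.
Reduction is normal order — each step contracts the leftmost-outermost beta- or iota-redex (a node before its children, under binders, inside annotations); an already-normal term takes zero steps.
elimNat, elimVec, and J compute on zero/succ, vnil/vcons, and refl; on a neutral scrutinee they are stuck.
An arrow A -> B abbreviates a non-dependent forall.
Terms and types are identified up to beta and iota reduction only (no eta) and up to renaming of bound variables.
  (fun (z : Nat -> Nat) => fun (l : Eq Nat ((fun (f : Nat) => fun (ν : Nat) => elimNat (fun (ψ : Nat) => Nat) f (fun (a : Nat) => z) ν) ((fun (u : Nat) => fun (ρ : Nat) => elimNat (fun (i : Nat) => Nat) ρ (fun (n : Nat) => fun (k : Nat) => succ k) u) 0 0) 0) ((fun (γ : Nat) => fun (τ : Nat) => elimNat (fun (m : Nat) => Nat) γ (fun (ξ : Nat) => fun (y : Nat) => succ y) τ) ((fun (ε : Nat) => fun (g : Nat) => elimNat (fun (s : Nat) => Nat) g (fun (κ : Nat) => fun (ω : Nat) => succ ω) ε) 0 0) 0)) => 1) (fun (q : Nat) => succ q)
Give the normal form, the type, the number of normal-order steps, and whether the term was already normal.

normal form:
  fun (z : Eq Nat 0 0) => 1
the term's type:
  Eq Nat 0 0 -> Nat
normal-order step count: 13
started in normal form: no
first redex: a beta-redex


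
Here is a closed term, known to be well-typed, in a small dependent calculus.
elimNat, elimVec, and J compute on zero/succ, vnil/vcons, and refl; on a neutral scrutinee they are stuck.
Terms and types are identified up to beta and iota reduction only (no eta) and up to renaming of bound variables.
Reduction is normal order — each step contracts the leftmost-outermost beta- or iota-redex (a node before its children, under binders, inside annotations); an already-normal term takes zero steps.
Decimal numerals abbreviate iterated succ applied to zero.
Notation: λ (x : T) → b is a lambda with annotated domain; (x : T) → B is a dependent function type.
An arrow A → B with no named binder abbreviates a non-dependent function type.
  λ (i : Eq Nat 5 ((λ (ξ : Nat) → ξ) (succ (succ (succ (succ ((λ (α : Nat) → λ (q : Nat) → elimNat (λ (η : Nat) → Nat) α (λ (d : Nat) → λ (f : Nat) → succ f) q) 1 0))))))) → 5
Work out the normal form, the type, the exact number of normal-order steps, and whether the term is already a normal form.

resulting normal form:
  λ (i : Eq Nat 5 5) → 5
type:
  Eq Nat 5 5 → Nat
steps to reach normal form (normal order): 4
already normal: no
first redex: a beta-redex


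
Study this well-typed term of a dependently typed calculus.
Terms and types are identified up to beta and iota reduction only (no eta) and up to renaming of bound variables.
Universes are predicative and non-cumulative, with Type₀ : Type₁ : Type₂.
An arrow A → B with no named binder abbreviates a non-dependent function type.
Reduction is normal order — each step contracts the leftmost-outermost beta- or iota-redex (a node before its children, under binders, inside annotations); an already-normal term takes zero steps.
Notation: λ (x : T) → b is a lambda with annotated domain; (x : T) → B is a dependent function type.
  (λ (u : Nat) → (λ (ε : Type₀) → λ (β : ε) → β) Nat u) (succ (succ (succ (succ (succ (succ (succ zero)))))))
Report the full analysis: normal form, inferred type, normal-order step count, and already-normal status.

resulting normal form:
  succ (succ (succ (succ (succ (succ (succ zero))))))
type:
  Nat
reduction steps (normal order): 3
started in normal form: no
first contracted redex: a beta-redex


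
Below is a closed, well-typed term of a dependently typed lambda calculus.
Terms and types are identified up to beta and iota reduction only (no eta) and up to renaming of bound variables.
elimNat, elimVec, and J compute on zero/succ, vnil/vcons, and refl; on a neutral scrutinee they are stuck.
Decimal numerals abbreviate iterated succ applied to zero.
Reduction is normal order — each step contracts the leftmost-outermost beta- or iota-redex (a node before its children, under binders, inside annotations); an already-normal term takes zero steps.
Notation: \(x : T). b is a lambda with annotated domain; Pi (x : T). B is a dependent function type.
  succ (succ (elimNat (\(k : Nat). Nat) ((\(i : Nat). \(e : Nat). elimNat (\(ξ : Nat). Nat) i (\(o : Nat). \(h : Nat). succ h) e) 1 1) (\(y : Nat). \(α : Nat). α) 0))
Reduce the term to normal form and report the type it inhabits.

normal form:
  4
inferred type:
  Nat


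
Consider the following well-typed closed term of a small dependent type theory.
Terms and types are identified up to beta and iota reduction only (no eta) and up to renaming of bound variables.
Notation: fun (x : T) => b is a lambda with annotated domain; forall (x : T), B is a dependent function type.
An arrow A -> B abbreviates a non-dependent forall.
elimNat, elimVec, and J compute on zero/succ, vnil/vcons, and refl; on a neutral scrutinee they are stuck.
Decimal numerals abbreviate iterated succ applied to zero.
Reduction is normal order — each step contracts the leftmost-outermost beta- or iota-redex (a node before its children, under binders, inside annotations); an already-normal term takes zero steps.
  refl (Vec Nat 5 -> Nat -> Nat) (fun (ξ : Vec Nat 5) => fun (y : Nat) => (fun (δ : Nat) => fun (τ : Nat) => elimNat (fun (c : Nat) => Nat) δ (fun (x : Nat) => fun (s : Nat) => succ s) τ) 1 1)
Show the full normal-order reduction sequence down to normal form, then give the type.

normal-order reduction:
  refl (Vec Nat 5 -> Nat -> Nat) (fun (ξ : Vec Nat 5) => fun (y : Nat) => (fun (δ : Nat) => fun (τ : Nat) => elimNat (fun (c : Nat) => Nat) δ (fun (x : Nat) => fun (s : Nat) => succ s) τ) 1 1)
  ~> refl (Vec Nat 5 -> Nat -> Nat) (fun (ξ : Vec Nat 5) => fun (y : Nat) => (fun (δ : Nat) => elimNat (fun (τ : Nat) => Nat) 1 (fun (c : Nat) => fun (x : Nat) => succ x) δ) 1)
  ~> refl (Vec Nat 5 -> Nat -> Nat) (fun (ξ : Vec Nat 5) => fun (y : Nat) => elimNat (fun (δ : Nat) => Nat) 1 (fun (τ : Nat) => fun (c : Nat) => succ c) 1)
  ~> refl (Vec Nat 5 -> Nat -> Nat) (fun (ξ : Vec Nat 5) => fun (y : Nat) => (fun (δ : Nat) => fun (τ : Nat) => succ τ) 0 (elimNat (fun (c : Nat) => Nat) 1 (fun (x : Nat) => fun (s : Nat) => succ s) 0))
  ~> refl (Vec Nat 5 -> Nat -> Nat) (fun (ξ : Vec Nat 5) => fun (y : Nat) => (fun (δ : Nat) => succ δ) (elimNat (fun (τ : Nat) => Nat) 1 (fun (c : Nat) => fun (x : Nat) => succ x) 0))
  ~> refl (Vec Nat 5 -> Nat -> Nat) (fun (ξ : Vec Nat 5) => fun (y : Nat) => succ (elimNat (fun (δ : Nat) => Nat) 1 (fun (τ : Nat) => fun (c : Nat) => succ c) 0))
  ~> refl (Vec Nat 5 -> Nat -> Nat) (fun (ξ : Vec Nat 5) => fun (y : Nat) => 2)
inferred type:
  Eq (Vec Nat 5 -> Nat -> Nat) (fun (ξ : Vec Nat 5) => fun (y : Nat) => 2) (fun (δ : Vec Nat 5) => fun (τ : Nat) => 2)


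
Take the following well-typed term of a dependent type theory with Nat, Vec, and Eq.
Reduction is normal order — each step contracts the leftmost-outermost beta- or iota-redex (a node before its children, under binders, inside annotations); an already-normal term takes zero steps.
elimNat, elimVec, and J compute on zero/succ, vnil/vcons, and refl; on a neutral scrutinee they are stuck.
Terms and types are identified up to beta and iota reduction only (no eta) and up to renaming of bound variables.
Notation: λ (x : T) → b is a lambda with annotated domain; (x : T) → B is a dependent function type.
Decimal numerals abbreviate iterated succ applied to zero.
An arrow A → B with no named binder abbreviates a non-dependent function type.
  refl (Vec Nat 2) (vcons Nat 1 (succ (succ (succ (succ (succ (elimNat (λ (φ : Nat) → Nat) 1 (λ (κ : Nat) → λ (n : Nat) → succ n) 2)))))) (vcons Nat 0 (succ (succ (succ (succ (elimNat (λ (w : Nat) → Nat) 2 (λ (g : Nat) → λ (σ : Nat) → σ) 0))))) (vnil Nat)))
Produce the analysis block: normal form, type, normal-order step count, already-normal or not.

resulting normal form:
  refl (Vec Nat 2) (vcons Nat 1 8 (vcons Nat 0 6 (vnil Nat)))
inferred type:
  Eq (Vec Nat 2) (vcons Nat 1 8 (vcons Nat 0 6 (vnil Nat))) (vcons Nat 1 8 (vcons Nat 0 6 (vnil Nat)))
normal-order step count: 8
already normal: no
first redex: an elimNat iota-redex


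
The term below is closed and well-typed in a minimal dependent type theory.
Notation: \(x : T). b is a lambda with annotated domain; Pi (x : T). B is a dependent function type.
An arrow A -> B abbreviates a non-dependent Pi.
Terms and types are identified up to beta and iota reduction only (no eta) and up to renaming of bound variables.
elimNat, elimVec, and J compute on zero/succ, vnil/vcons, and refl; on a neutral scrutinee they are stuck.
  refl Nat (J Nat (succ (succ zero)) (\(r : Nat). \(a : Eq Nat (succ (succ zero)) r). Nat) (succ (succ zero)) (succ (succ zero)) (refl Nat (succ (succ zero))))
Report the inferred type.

inferred type:
  Eq Nat (succ (succ zero)) (succ (succ zero))


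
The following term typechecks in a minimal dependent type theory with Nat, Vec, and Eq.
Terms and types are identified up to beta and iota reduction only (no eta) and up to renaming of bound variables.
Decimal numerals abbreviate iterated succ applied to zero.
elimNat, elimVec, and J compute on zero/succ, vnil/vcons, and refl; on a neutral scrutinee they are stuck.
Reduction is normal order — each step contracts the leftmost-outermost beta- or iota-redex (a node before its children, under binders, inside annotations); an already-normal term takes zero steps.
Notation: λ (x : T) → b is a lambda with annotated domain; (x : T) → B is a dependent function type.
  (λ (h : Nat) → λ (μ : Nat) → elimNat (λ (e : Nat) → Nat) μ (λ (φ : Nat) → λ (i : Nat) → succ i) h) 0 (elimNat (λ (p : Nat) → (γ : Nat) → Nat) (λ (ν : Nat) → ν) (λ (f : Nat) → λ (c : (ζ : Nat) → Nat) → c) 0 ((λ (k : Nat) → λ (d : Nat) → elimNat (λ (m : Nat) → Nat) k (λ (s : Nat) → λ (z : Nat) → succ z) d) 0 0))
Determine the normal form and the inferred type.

resulting normal form:
  0
inferred type:
  Nat
observation: the leftmost-outermost redex is a beta-redex, and normalization takes 8 steps.


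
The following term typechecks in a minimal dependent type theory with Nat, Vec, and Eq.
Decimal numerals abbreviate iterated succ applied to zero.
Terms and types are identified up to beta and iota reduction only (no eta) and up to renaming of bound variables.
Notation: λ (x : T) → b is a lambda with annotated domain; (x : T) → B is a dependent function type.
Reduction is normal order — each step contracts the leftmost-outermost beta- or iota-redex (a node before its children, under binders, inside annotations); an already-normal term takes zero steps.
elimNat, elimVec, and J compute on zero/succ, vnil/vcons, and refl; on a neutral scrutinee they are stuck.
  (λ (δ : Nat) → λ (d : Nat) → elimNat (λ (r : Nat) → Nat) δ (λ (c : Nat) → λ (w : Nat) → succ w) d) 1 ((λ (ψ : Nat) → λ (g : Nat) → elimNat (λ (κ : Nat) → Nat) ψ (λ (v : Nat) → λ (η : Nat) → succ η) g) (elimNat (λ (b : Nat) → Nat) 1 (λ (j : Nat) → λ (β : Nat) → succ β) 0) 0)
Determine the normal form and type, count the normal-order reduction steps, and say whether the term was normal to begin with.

resulting normal form:
  2
inferred type:
  Nat
reduction steps (normal order): 10
term was already normal: no
first contracted redex: a beta-redex


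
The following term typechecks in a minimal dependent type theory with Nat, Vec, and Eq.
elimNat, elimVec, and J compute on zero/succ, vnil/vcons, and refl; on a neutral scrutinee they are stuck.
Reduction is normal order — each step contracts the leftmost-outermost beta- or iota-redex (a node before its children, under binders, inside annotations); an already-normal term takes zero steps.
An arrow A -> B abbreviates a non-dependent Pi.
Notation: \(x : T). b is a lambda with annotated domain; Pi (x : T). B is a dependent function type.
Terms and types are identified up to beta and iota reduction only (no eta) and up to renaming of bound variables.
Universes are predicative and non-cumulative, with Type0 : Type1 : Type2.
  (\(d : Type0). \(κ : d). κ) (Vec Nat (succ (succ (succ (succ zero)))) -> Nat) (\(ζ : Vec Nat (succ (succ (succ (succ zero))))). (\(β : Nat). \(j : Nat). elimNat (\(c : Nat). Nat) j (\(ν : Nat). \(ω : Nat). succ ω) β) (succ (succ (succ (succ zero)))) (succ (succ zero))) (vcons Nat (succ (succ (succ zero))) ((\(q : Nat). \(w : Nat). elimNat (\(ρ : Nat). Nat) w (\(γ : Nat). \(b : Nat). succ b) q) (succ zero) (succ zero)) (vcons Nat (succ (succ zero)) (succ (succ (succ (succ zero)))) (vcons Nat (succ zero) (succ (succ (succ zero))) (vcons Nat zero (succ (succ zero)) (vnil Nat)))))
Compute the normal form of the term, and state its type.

resulting normal form:
  succ (succ (succ (succ (succ (succ zero)))))
the term's type:
  Nat
observation: the first redex contracted is a beta-redex; the normal form is reached in 18 normal-order steps.


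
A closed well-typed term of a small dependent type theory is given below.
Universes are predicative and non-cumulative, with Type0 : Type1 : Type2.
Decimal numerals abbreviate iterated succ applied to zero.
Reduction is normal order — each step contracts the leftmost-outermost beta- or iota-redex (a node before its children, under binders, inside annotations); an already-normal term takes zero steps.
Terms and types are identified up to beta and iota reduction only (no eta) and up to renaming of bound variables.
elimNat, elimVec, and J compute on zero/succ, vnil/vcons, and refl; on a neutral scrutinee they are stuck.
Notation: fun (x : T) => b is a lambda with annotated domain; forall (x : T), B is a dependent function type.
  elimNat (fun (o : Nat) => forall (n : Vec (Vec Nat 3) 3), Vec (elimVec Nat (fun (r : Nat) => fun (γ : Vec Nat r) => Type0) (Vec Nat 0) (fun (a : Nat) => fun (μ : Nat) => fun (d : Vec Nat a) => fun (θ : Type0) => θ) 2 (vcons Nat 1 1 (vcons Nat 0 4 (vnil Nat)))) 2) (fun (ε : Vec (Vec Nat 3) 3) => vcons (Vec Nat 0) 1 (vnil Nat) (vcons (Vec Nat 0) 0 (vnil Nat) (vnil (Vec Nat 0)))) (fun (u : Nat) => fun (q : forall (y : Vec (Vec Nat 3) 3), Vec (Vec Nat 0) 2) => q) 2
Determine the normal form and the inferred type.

reduced normal form:
  fun (o : Vec (Vec Nat 3) 3) => vcons (Vec Nat 0) 1 (vnil Nat) (vcons (Vec Nat 0) 0 (vnil Nat) (vnil (Vec Nat 0)))
inferred type:
  forall (o : Vec (Vec Nat 3) 3), Vec (Vec Nat 0) 2
observation: the first redex contracted is an elimNat iota-redex; the normal form is reached in 7 normal-order steps.


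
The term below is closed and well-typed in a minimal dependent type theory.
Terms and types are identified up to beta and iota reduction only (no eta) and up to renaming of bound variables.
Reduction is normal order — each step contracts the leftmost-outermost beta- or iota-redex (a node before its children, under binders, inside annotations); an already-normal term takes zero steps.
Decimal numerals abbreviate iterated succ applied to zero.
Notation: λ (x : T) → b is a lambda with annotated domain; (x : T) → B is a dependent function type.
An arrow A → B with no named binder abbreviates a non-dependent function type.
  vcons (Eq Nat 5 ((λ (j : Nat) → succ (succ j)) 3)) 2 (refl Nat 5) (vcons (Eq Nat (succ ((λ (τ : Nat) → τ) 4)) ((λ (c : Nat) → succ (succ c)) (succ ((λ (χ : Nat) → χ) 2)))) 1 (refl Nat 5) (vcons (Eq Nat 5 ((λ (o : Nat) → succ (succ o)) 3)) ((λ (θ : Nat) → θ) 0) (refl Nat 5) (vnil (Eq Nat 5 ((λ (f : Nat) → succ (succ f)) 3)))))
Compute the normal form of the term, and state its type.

normal form:
  vcons (Eq Nat 5 5) 2 (refl Nat 5) (vcons (Eq Nat 5 5) 1 (refl Nat 5) (vcons (Eq Nat 5 5) 0 (refl Nat 5) (vnil (Eq Nat 5 5))))
the term's type:
  Vec (Eq Nat 5 5) 3
observation: normalization takes exactly 7 steps under the normal-order strategy.


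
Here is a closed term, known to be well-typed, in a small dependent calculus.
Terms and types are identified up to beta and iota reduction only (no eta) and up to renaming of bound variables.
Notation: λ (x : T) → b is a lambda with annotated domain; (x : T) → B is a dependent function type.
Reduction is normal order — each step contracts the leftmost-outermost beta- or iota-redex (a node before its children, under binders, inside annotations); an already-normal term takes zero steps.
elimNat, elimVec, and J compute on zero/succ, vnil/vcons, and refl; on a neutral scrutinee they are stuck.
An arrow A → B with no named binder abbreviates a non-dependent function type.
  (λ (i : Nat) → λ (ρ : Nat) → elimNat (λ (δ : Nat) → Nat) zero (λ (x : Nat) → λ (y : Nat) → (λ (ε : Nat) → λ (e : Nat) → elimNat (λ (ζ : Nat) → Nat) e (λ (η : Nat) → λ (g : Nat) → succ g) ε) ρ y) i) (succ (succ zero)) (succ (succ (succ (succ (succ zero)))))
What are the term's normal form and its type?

normal form:
  succ (succ (succ (succ (succ (succ (succ (succ (succ (succ zero)))))))))
the term's type:
  Nat
observation: normalization takes exactly 45 steps under the normal-order strategy.


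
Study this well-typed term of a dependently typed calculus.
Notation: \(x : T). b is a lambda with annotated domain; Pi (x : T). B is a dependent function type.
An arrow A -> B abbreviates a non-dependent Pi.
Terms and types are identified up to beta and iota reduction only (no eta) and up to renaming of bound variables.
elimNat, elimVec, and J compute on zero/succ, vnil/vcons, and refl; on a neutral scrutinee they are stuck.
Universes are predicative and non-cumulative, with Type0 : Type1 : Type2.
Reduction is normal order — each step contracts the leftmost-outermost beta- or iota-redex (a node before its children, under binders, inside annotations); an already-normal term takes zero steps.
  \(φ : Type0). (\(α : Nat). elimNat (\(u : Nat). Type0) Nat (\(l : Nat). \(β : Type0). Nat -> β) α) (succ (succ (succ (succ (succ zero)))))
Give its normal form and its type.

resulting normal form:
  \(φ : Type0). Nat -> Nat -> Nat -> Nat -> Nat -> Nat
the term's type:
  Type0 -> Type0


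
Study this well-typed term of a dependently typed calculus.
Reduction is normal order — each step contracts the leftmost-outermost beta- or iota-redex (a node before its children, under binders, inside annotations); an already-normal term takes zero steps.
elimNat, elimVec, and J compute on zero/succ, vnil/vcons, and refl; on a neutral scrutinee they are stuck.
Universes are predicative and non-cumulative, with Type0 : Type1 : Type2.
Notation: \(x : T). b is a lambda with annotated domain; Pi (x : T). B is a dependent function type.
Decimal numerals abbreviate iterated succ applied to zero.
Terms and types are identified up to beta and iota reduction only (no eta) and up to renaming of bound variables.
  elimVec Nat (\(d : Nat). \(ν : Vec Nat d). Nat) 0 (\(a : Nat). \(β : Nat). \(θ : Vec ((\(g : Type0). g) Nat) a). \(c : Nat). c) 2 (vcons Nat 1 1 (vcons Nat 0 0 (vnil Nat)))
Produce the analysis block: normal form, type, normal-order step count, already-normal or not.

reduced normal form:
  0
the term's type:
  Nat
normal-order step count: 11
started in normal form: no
first contracted redex: an elimVec iota-redex


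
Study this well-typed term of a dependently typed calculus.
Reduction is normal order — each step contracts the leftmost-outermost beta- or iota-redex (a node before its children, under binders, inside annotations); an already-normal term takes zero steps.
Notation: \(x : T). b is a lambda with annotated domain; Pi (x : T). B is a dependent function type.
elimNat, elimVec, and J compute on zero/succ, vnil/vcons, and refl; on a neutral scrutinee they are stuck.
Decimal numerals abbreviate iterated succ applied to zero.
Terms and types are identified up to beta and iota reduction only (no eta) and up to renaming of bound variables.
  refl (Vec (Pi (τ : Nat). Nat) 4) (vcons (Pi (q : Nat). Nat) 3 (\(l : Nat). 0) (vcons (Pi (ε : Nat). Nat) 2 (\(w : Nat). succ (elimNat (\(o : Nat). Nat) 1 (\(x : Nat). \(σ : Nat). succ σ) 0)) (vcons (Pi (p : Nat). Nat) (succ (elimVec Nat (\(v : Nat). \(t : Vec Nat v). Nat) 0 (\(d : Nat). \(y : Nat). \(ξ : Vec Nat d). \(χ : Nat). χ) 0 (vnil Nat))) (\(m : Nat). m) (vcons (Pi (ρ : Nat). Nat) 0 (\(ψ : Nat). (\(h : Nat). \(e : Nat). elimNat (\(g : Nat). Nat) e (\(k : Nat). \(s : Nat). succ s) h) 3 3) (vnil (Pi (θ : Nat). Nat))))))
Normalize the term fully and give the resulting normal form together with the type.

normal form:
  refl (Vec (Pi (τ : Nat). Nat) 4) (vcons (Pi (q : Nat). Nat) 3 (\(l : Nat). 0) (vcons (Pi (ε : Nat). Nat) 2 (\(w : Nat). 2) (vcons (Pi (o : Nat). Nat) 1 (\(x : Nat). x) (vcons (Pi (σ : Nat). Nat) 0 (\(p : Nat). 6) (vnil (Pi (v : Nat). Nat))))))
inferred type:
  Eq (Vec (Pi (τ : Nat). Nat) 4) (vcons (Pi (q : Nat). Nat) 3 (\(l : Nat). 0) (vcons (Pi (ε : Nat). Nat) 2 (\(w : Nat). 2) (vcons (Pi (o : Nat). Nat) 1 (\(x : Nat). x) (vcons (Pi (σ : Nat). Nat) 0 (\(p : Nat). 6) (vnil (Pi (v : Nat). Nat)))))) (vcons (Pi (t : Nat). Nat) 3 (\(d : Nat). 0) (vcons (Pi (y : Nat). Nat) 2 (\(ξ : Nat). 2) (vcons (Pi (χ : Nat). Nat) 1 (\(m : Nat). m) (vcons (Pi (ρ : Nat). Nat) 0 (\(ψ : Nat). 6) (vnil (Pi (h : Nat). Nat))))))
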